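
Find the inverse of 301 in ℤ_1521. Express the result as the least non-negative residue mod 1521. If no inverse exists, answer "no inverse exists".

Extended Euclidean algorithm:
1521 = 5·301 + 16
301 = 18·16 + 13
16 = 1·13 + 3
13 = 4·3 + 1
3 = 3·1 + 0
gcd = 1, so the inverse exists. Back-substitute:
1 = 13 − 4·3
1 = −4·16 + 5·13
1 = 5·301 − 94·16
1 = −94·1521 + 475·301
So 301·475 ≡ 1 (mod 1521).

475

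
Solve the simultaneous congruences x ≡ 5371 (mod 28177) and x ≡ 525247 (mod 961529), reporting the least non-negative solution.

19666677884

Write x = 5371 + 28177·k. Then 28177·k ≡ 525247 − 5371 ≡ 519876 (mod 961529).
Need 28177⁻¹ mod 961529. Extended Euclid on (961529, 28177):
961529 = 34*28177 + 3511
28177 = 8*3511 + 89
3511 = 39*89 + 40
89 = 2*40 + 9
40 = 4*9 + 4
9 = 2*4 + 1
4 = 4*1 + 0
Back-substitute:
1 = 9 − 2·4
1 = −2·40 + 9·9
1 = 9·89 − 20·40
1 = −20·3511 + 789·89
1 = 789·28177 − 6332·3511
1 = −6332·961529 + 216077·28177
28177⁻¹ ≡ 216077 (mod 961529), so k ≡ 216077·519876 ≡ 697969 (mod 961529).
x = 5371 + 28177·697969 = 19666677884.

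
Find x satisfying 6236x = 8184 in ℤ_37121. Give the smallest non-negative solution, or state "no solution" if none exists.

First find gcd(6236, 37121):
37121 = 5·6236 + 5941
6236 = 1·5941 + 295
5941 = 20·295 + 41
295 = 7·41 + 8
41 = 5·8 + 1
8 = 8·1 + 0
gcd = 1, so a unique solution mod 37121 exists.
Back-substitute for the Bézout coefficients:
1 = 41 − 5·8
1 = −5·295 + 36·41
1 = 36·5941 − 725·295
1 = −725·6236 + 761·5941
1 = 761·37121 − 4530·6236
So 6236·(-4530) ≡ 1 (mod 37121), giving 6236⁻¹ ≡ 32591.
x ≡ 6236⁻¹·8184 ≡ 32591·8184 ≡ 10359 (mod 37121).

10359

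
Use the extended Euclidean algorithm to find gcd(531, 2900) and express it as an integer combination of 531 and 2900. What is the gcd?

Euclidean algorithm:
2900 = 5·531 + 245
531 = 2·245 + 41
245 = 5·41 + 40
41 = 1·40 + 1
40 = 40·1 + 0
gcd(531, 2900) = 1.
Express as a combination:
1 = 41 − 40
1 = −245 + 6·41
1 = 6·531 − 13·245
1 = −13·2900 + 71·531
So 1 = (-13)·2900 + (71)·531.

1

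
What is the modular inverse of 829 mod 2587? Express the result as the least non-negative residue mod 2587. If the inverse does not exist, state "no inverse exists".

Extended Euclidean algorithm:
2587 = 3*829 + 100
829 = 8*100 + 29
100 = 3*29 + 13
29 = 2*13 + 3
13 = 4*3 + 1
3 = 3*1 + 0
The gcd is 1. Working backward:
1 = 13 − 4·3
1 = −4·29 + 9·13
1 = 9·100 − 31·29
1 = −31·829 + 257·100
1 = 257·2587 − 802·829
Hence 829⁻¹ ≡ -802 ≡ 1785 (mod 2587).

1785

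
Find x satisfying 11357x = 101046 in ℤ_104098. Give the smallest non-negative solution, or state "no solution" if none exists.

78378

First find gcd(11357, 104098):
104098 = 9×11357 + 1885
11357 = 6×1885 + 47
1885 = 40×47 + 5
47 = 9×5 + 2
5 = 2×2 + 1
2 = 2×1 + 0
gcd = 1, so a unique solution mod 104098 exists.
Back-substitute for the Bézout coefficients:
1 = 5 − 2·2
1 = −2·47 + 19·5
1 = 19·1885 − 762·47
1 = −762·11357 + 4591·1885
1 = 4591·104098 − 42081·11357
So 11357·(-42081) ≡ 1 (mod 104098), giving 11357⁻¹ ≡ 62017.
x ≡ 11357⁻¹·101046 ≡ 62017·101046 ≡ 78378 (mod 104098).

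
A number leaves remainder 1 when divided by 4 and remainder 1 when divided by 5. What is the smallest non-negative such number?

Write x = 1 + 4·k. Then 4·k ≡ 1 − 1 ≡ 0 (mod 5).
Need 4⁻¹ mod 5. Extended Euclid on (5, 4):
5 = 1·4 + 1
4 = 4·1 + 0
Back-substitute:
1 = 5 − 4
4⁻¹ ≡ 4 (mod 5), so k ≡ 4·0 ≡ 0 (mod 5).
x = 1 + 4·0 = 1.

1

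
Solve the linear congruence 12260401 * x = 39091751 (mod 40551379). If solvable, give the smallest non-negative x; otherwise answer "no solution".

22019211

First find gcd(12260401, 40551379):
40551379 = 3×12260401 + 3770176
12260401 = 3×3770176 + 949873
3770176 = 3×949873 + 920557
949873 = 1×920557 + 29316
920557 = 31×29316 + 11761
29316 = 2×11761 + 5794
11761 = 2×5794 + 173
5794 = 33×173 + 85
173 = 2×85 + 3
85 = 28×3 + 1
3 = 3×1 + 0
gcd = 1, so a unique solution mod 40551379 exists.
Back-substitute for the Bézout coefficients:
1 = 85 − 28·3
1 = −28·173 + 57·85
1 = 57·5794 − 1909·173
1 = −1909·11761 + 3875·5794
1 = 3875·29316 − 9659·11761
1 = −9659·920557 + 303304·29316
1 = 303304·949873 − 312963·920557
1 = −312963·3770176 + 1242193·949873
1 = 1242193·12260401 − 4039542·3770176
1 = −4039542·40551379 + 13360819·12260401
So 12260401·(13360819) ≡ 1 (mod 40551379), giving 12260401⁻¹ ≡ 13360819.
x ≡ 12260401⁻¹·39091751 ≡ 13360819·39091751 ≡ 22019211 (mod 40551379).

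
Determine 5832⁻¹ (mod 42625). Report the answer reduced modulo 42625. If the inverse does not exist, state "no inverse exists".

32093

Apply the Euclidean algorithm to 42625 and 5832:
42625 = 7*5832 + 1801
5832 = 3*1801 + 429
1801 = 4*429 + 85
429 = 5*85 + 4
85 = 21*4 + 1
4 = 4*1 + 0
Since gcd(5832, 42625) = 1, back-substitute to write 1 as a combination:
1 = 85 − 21·4
1 = −21·429 + 106·85
1 = 106·1801 − 445·429
1 = −445·5832 + 1441·1801
1 = 1441·42625 − 10532·5832
Thus 5832·(-10532) ≡ 1 (mod 42625); reducing, -10532 mod 42625 = 32093.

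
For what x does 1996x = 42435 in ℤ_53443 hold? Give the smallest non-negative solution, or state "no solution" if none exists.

First find gcd(1996, 53443):
53443 = 26×1996 + 1547
1996 = 1×1547 + 449
1547 = 3×449 + 200
449 = 2×200 + 49
200 = 4×49 + 4
49 = 12×4 + 1
4 = 4×1 + 0
gcd = 1, so a unique solution mod 53443 exists.
Back-substitute for the Bézout coefficients:
1 = 49 − 12·4
1 = −12·200 + 49·49
1 = 49·449 − 110·200
1 = −110·1547 + 379·449
1 = 379·1996 − 489·1547
1 = −489·53443 + 13093·1996
So 1996·(13093) ≡ 1 (mod 53443), giving 1996⁻¹ ≡ 13093.
x ≡ 1996⁻¹·42435 ≡ 13093·42435 ≡ 8027 (mod 53443).

8027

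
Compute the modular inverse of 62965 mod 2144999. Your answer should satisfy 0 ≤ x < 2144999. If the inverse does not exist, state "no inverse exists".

1996503

Apply the Euclidean algorithm to 2144999 and 62965:
2144999 = 34*62965 + 4189
62965 = 15*4189 + 130
4189 = 32*130 + 29
130 = 4*29 + 14
29 = 2*14 + 1
14 = 14*1 + 0
The gcd is 1. Working backward:
1 = 29 − 2·14
1 = −2·130 + 9·29
1 = 9·4189 − 290·130
1 = −290·62965 + 4359·4189
1 = 4359·2144999 − 148496·62965
Hence 62965⁻¹ ≡ -148496 ≡ 1996503 (mod 2144999).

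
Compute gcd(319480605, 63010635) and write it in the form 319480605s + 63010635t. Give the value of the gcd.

15

Repeated division:
319480605 = 5*63010635 + 4427430
63010635 = 14*4427430 + 1026615
4427430 = 4*1026615 + 320970
1026615 = 3*320970 + 63705
320970 = 5*63705 + 2445
63705 = 26*2445 + 135
2445 = 18*135 + 15
135 = 9*15 + 0
gcd(319480605, 63010635) = 15.
Working backward:
15 = 2445 − 18·135
15 = −18·63705 + 469·2445
15 = 469·320970 − 2363·63705
15 = −2363·1026615 + 7558·320970
15 = 7558·4427430 − 32595·1026615
15 = −32595·63010635 + 463888·4427430
15 = 463888·319480605 − 2352035·63010635
So 15 = (463888)·319480605 + (-2352035)·63010635.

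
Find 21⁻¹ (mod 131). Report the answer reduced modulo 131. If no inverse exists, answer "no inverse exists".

25

gcd(131, 21) by repeated division:
131 = 6×21 + 5
21 = 4×5 + 1
5 = 5×1 + 0
gcd = 1, so the inverse exists. Back-substitute:
1 = 21 − 4·5
1 = −4·131 + 25·21
So 21·25 ≡ 1 (mod 131).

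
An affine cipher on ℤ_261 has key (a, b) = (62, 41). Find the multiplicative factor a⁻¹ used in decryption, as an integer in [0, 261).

80

Run Euclid on (261, 62):
261 = 4*62 + 13
62 = 4*13 + 10
13 = 1*10 + 3
10 = 3*3 + 1
3 = 3*1 + 0
Since gcd(62, 261) = 1, back-substitute to write 1 as a combination:
1 = 10 − 3·3
1 = −3·13 + 4·10
1 = 4·62 − 19·13
1 = −19·261 + 80·62
So 62·80 ≡ 1 (mod 261).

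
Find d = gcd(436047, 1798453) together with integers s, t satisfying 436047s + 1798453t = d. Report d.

Euclidean algorithm:
1798453 = 4·436047 + 54265
436047 = 8·54265 + 1927
54265 = 28·1927 + 309
1927 = 6·309 + 73
309 = 4·73 + 17
73 = 4·17 + 5
17 = 3·5 + 2
5 = 2·2 + 1
2 = 2·1 + 0
gcd(436047, 1798453) = 1.
Working backward:
1 = 5 − 2·2
1 = −2·17 + 7·5
1 = 7·73 − 30·17
1 = −30·309 + 127·73
1 = 127·1927 − 792·309
1 = −792·54265 + 22303·1927
1 = 22303·436047 − 179216·54265
1 = −179216·1798453 + 739167·436047
So 1 = (-179216)·1798453 + (739167)·436047.

1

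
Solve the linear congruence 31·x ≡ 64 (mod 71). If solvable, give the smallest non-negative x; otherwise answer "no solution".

41

First find gcd(31, 71):
71 = 2*31 + 9
31 = 3*9 + 4
9 = 2*4 + 1
4 = 4*1 + 0
gcd = 1, so a unique solution mod 71 exists.
Back-substitute for the Bézout coefficients:
1 = 9 − 2·4
1 = −2·31 + 7·9
1 = 7·71 − 16·31
So 31·(-16) ≡ 1 (mod 71), giving 31⁻¹ ≡ 55.
x ≡ 31⁻¹·64 ≡ 55·64 ≡ 41 (mod 71).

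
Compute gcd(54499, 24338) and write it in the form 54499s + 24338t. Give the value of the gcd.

Apply Euclid's algorithm to 54499 and 24338:
54499 = 2*24338 + 5823
24338 = 4*5823 + 1046
5823 = 5*1046 + 593
1046 = 1*593 + 453
593 = 1*453 + 140
453 = 3*140 + 33
140 = 4*33 + 8
33 = 4*8 + 1
8 = 8*1 + 0
gcd(54499, 24338) = 1.
Express as a combination:
1 = 33 − 4·8
1 = −4·140 + 17·33
1 = 17·453 − 55·140
1 = −55·593 + 72·453
1 = 72·1046 − 127·593
1 = −127·5823 + 707·1046
1 = 707·24338 − 2955·5823
1 = −2955·54499 + 6617·24338
So 1 = (-2955)·54499 + (6617)·24338.

1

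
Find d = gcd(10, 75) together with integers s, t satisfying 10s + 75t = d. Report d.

5

Apply Euclid's algorithm to 75 and 10:
75 = 7·10 + 5
10 = 2·5 + 0
gcd(10, 75) = 5.
Back-substituting:
5 = 75 − 7·10
So 5 = (1)·75 + (-7)·10.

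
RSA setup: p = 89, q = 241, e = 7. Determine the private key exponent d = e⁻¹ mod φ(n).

φ(n) = (p−1)(q−1) = 88·240 = 21120.
Need d with 7·d ≡ 1 (mod 21120). Apply the extended Euclidean algorithm:
21120 = 3017×7 + 1
7 = 7×1 + 0
Back-substitute:
1 = 21120 − 3017·7
So 7·(-3017) ≡ 1 (mod 21120), hence d ≡ -3017 ≡ 18103 (mod 21120).

18103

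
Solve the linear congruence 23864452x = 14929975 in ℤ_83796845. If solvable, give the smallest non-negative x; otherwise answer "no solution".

44928055

First find gcd(23864452, 83796845):
83796845 = 3*23864452 + 12203489
23864452 = 1*12203489 + 11660963
12203489 = 1*11660963 + 542526
11660963 = 21*542526 + 267917
542526 = 2*267917 + 6692
267917 = 40*6692 + 237
6692 = 28*237 + 56
237 = 4*56 + 13
56 = 4*13 + 4
13 = 3*4 + 1
4 = 4*1 + 0
gcd = 1, so a unique solution mod 83796845 exists.
Back-substitute for the Bézout coefficients:
1 = 13 − 3·4
1 = −3·56 + 13·13
1 = 13·237 − 55·56
1 = −55·6692 + 1553·237
1 = 1553·267917 − 62175·6692
1 = −62175·542526 + 125903·267917
1 = 125903·11660963 − 2706138·542526
1 = −2706138·12203489 + 2832041·11660963
1 = 2832041·23864452 − 5538179·12203489
1 = −5538179·83796845 + 19446578·23864452
So 23864452·(19446578) ≡ 1 (mod 83796845), giving 23864452⁻¹ ≡ 19446578.
x ≡ 23864452⁻¹·14929975 ≡ 19446578·14929975 ≡ 44928055 (mod 83796845).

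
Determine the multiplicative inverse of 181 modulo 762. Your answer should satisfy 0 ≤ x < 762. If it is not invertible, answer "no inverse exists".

421

Run Euclid on (762, 181):
762 = 4×181 + 38
181 = 4×38 + 29
38 = 1×29 + 9
29 = 3×9 + 2
9 = 4×2 + 1
2 = 2×1 + 0
The gcd is 1. Working backward:
1 = 9 − 4·2
1 = −4·29 + 13·9
1 = 13·38 − 17·29
1 = −17·181 + 81·38
1 = 81·762 − 341·181
Thus 181·(-341) ≡ 1 (mod 762); reducing, -341 mod 762 = 421.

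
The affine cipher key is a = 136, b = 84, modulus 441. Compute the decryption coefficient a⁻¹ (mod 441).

Apply the Euclidean algorithm to 441 and 136:
441 = 3·136 + 33
136 = 4·33 + 4
33 = 8·4 + 1
4 = 4·1 + 0
The gcd is 1. Working backward:
1 = 33 − 8·4
1 = −8·136 + 33·33
1 = 33·441 − 107·136
So 136·(-107) ≡ 1 (mod 441), and -107 ≡ 334 (mod 441).

334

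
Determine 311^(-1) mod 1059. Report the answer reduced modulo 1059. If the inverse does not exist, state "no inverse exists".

Apply the Euclidean algorithm to 1059 and 311:
1059 = 3*311 + 126
311 = 2*126 + 59
126 = 2*59 + 8
59 = 7*8 + 3
8 = 2*3 + 2
3 = 1*2 + 1
2 = 2*1 + 0
gcd = 1, so the inverse exists. Back-substitute:
1 = 3 − 2
1 = −8 + 3·3
1 = 3·59 − 22·8
1 = −22·126 + 47·59
1 = 47·311 − 116·126
1 = −116·1059 + 395·311
So 311·395 ≡ 1 (mod 1059).

395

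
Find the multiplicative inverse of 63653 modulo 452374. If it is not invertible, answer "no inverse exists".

Apply the Euclidean algorithm to 452374 and 63653:
452374 = 7*63653 + 6803
63653 = 9*6803 + 2426
6803 = 2*2426 + 1951
2426 = 1*1951 + 475
1951 = 4*475 + 51
475 = 9*51 + 16
51 = 3*16 + 3
16 = 5*3 + 1
3 = 3*1 + 0
The gcd is 1. Working backward:
1 = 16 − 5·3
1 = −5·51 + 16·16
1 = 16·475 − 149·51
1 = −149·1951 + 612·475
1 = 612·2426 − 761·1951
1 = −761·6803 + 2134·2426
1 = 2134·63653 − 19967·6803
1 = −19967·452374 + 141903·63653
So 63653·141903 ≡ 1 (mod 452374).

141903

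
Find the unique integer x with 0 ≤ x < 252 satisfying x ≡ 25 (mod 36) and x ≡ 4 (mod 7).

Write x = 25 + 36·k. Then 36·k ≡ 4 − 25 ≡ 0 (mod 7).
Need 36⁻¹ mod 7. Extended Euclid on (7, 1):
7 = 7*1 + 0
36⁻¹ ≡ 1 (mod 7), so k ≡ 1·0 ≡ 0 (mod 7).
x = 25 + 36·0 = 25.

25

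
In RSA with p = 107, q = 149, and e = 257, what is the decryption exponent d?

φ(n) = (p−1)(q−1) = 106·148 = 15688.
Need d with 257·d ≡ 1 (mod 15688). Apply the extended Euclidean algorithm:
15688 = 61·257 + 11
257 = 23·11 + 4
11 = 2·4 + 3
4 = 1·3 + 1
3 = 3·1 + 0
Back-substitute:
1 = 4 − 3
1 = −11 + 3·4
1 = 3·257 − 70·11
1 = −70·15688 + 4273·257
So 257·4273 ≡ 1 (mod 15688), hence d = 4273.

4273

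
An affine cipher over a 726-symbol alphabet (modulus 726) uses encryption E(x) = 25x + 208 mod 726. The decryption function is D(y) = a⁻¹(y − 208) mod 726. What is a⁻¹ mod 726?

697

Extended Euclidean algorithm:
726 = 29×25 + 1
25 = 25×1 + 0
gcd = 1, so the inverse exists. Back-substitute:
1 = 726 − 29·25
Thus 25·(-29) ≡ 1 (mod 726); reducing, -29 mod 726 = 697.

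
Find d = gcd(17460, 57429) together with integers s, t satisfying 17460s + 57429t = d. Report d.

Euclidean algorithm:
57429 = 3×17460 + 5049
17460 = 3×5049 + 2313
5049 = 2×2313 + 423
2313 = 5×423 + 198
423 = 2×198 + 27
198 = 7×27 + 9
27 = 3×9 + 0
gcd(17460, 57429) = 9.
Express as a combination:
9 = 198 − 7·27
9 = −7·423 + 15·198
9 = 15·2313 − 82·423
9 = −82·5049 + 179·2313
9 = 179·17460 − 619·5049
9 = −619·57429 + 2036·17460
So 9 = (-619)·57429 + (2036)·17460.

9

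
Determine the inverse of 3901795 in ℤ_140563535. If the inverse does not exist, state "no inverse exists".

Euclidean algorithm on 140563535, 3901795:
140563535 = 36×3901795 + 98915
3901795 = 39×98915 + 44110
98915 = 2×44110 + 10695
44110 = 4×10695 + 1330
10695 = 8×1330 + 55
1330 = 24×55 + 10
55 = 5×10 + 5
10 = 2×5 + 0
Since gcd = 5 > 1, 3901795 is not a unit mod 140563535.

no inverse exists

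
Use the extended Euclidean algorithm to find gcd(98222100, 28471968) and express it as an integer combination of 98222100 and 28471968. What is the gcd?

Apply Euclid's algorithm to 98222100 and 28471968:
98222100 = 3×28471968 + 12806196
28471968 = 2×12806196 + 2859576
12806196 = 4×2859576 + 1367892
2859576 = 2×1367892 + 123792
1367892 = 11×123792 + 6180
123792 = 20×6180 + 192
6180 = 32×192 + 36
192 = 5×36 + 12
36 = 3×12 + 0
gcd(98222100, 28471968) = 12.
Back-substituting:
12 = 192 − 5·36
12 = −5·6180 + 161·192
12 = 161·123792 − 3225·6180
12 = −3225·1367892 + 35636·123792
12 = 35636·2859576 − 74497·1367892
12 = −74497·12806196 + 333624·2859576
12 = 333624·28471968 − 741745·12806196
12 = −741745·98222100 + 2558859·28471968
So 12 = (-741745)·98222100 + (2558859)·28471968.

12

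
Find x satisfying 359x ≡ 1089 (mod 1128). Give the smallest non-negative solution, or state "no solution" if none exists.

135

First find gcd(359, 1128):
1128 = 3*359 + 51
359 = 7*51 + 2
51 = 25*2 + 1
2 = 2*1 + 0
gcd = 1, so a unique solution mod 1128 exists.
Back-substitute for the Bézout coefficients:
1 = 51 − 25·2
1 = −25·359 + 176·51
1 = 176·1128 − 553·359
So 359·(-553) ≡ 1 (mod 1128), giving 359⁻¹ ≡ 575.
x ≡ 359⁻¹·1089 ≡ 575·1089 ≡ 135 (mod 1128).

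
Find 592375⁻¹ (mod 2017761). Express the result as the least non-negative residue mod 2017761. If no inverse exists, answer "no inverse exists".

Extended Euclidean algorithm:
2017761 = 3*592375 + 240636
592375 = 2*240636 + 111103
240636 = 2*111103 + 18430
111103 = 6*18430 + 523
18430 = 35*523 + 125
523 = 4*125 + 23
125 = 5*23 + 10
23 = 2*10 + 3
10 = 3*3 + 1
3 = 3*1 + 0
Since gcd(592375, 2017761) = 1, back-substitute to write 1 as a combination:
1 = 10 − 3·3
1 = −3·23 + 7·10
1 = 7·125 − 38·23
1 = −38·523 + 159·125
1 = 159·18430 − 5603·523
1 = −5603·111103 + 33777·18430
1 = 33777·240636 − 73157·111103
1 = −73157·592375 + 180091·240636
1 = 180091·2017761 − 613430·592375
So 592375·(-613430) ≡ 1 (mod 2017761), and -613430 ≡ 1404331 (mod 2017761).

1404331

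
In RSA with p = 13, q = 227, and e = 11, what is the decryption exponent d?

φ(n) = (p−1)(q−1) = 12·226 = 2712.
Need d with 11·d ≡ 1 (mod 2712). Apply the extended Euclidean algorithm:
2712 = 246·11 + 6
11 = 1·6 + 5
6 = 1·5 + 1
5 = 5·1 + 0
Back-substitute:
1 = 6 − 5
1 = −11 + 2·6
1 = 2·2712 − 493·11
So 11·(-493) ≡ 1 (mod 2712), hence d ≡ -493 ≡ 2219 (mod 2712).

2219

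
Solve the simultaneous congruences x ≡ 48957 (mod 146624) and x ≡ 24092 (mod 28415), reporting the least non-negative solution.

2123164477

Write x = 48957 + 146624·k. Then 146624·k ≡ 24092 − 48957 ≡ 3550 (mod 28415).
Need 146624⁻¹ mod 28415. Extended Euclid on (28415, 4549):
28415 = 6×4549 + 1121
4549 = 4×1121 + 65
1121 = 17×65 + 16
65 = 4×16 + 1
16 = 16×1 + 0
Back-substitute:
1 = 65 − 4·16
1 = −4·1121 + 69·65
1 = 69·4549 − 280·1121
1 = −280·28415 + 1749·4549
146624⁻¹ ≡ 1749 (mod 28415), so k ≡ 1749·3550 ≡ 14480 (mod 28415).
x = 48957 + 146624·14480 = 2123164477.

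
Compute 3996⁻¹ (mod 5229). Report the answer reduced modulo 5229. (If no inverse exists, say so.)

Compute gcd(3996, 5229):
5229 = 1*3996 + 1233
3996 = 3*1233 + 297
1233 = 4*297 + 45
297 = 6*45 + 27
45 = 1*27 + 18
27 = 1*18 + 9
18 = 2*9 + 0
Since gcd = 9 > 1, 3996 is not a unit mod 5229.

no inverse exists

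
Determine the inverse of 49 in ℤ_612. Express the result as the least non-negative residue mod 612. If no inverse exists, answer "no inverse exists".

Extended Euclidean algorithm:
612 = 12×49 + 24
49 = 2×24 + 1
24 = 24×1 + 0
The gcd is 1. Working backward:
1 = 49 − 2·24
1 = −2·612 + 25·49
So 49·25 ≡ 1 (mod 612).

25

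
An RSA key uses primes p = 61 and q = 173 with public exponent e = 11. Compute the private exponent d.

φ(n) = (p−1)(q−1) = 60·172 = 10320.
Need d with 11·d ≡ 1 (mod 10320). Apply the extended Euclidean algorithm:
10320 = 938×11 + 2
11 = 5×2 + 1
2 = 2×1 + 0
Back-substitute:
1 = 11 − 5·2
1 = −5·10320 + 4691·11
So 11·4691 ≡ 1 (mod 10320), hence d = 4691.

4691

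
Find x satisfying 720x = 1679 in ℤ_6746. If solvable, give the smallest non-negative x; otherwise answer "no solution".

gcd(720, 6746):
6746 = 9×720 + 266
720 = 2×266 + 188
266 = 1×188 + 78
188 = 2×78 + 32
78 = 2×32 + 14
32 = 2×14 + 4
14 = 3×4 + 2
4 = 2×2 + 0
gcd = 2, but 2 ∤ 1679, so the congruence has no solution.

no solution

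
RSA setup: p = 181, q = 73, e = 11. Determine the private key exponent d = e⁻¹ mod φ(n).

φ(n) = (p−1)(q−1) = 180·72 = 12960.
Need d with 11·d ≡ 1 (mod 12960). Apply the extended Euclidean algorithm:
12960 = 1178×11 + 2
11 = 5×2 + 1
2 = 2×1 + 0
Back-substitute:
1 = 11 − 5·2
1 = −5·12960 + 5891·11
So 11·5891 ≡ 1 (mod 12960), hence d = 5891.

5891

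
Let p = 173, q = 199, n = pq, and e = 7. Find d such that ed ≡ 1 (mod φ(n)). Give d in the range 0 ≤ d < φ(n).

φ(n) = (p−1)(q−1) = 172·198 = 34056.
Need d with 7·d ≡ 1 (mod 34056). Apply the extended Euclidean algorithm:
34056 = 4865×7 + 1
7 = 7×1 + 0
Back-substitute:
1 = 34056 − 4865·7
So 7·(-4865) ≡ 1 (mod 34056), hence d ≡ -4865 ≡ 29191 (mod 34056).

29191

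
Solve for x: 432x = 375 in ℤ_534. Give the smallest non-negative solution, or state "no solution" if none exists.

no solution

gcd(432, 534):
534 = 1×432 + 102
432 = 4×102 + 24
102 = 4×24 + 6
24 = 4×6 + 0
gcd = 6, but 6 ∤ 375, so the congruence has no solution.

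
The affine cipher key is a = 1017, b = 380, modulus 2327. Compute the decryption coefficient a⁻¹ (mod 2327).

1231

Extended Euclidean algorithm:
2327 = 2×1017 + 293
1017 = 3×293 + 138
293 = 2×138 + 17
138 = 8×17 + 2
17 = 8×2 + 1
2 = 2×1 + 0
gcd = 1, so the inverse exists. Back-substitute:
1 = 17 − 8·2
1 = −8·138 + 65·17
1 = 65·293 − 138·138
1 = −138·1017 + 479·293
1 = 479·2327 − 1096·1017
So 1017·(-1096) ≡ 1 (mod 2327), and -1096 ≡ 1231 (mod 2327).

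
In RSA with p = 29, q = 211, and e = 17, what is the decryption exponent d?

3113

φ(n) = (p−1)(q−1) = 28·210 = 5880.
Need d with 17·d ≡ 1 (mod 5880). Apply the extended Euclidean algorithm:
5880 = 345*17 + 15
17 = 1*15 + 2
15 = 7*2 + 1
2 = 2*1 + 0
Back-substitute:
1 = 15 − 7·2
1 = −7·17 + 8·15
1 = 8·5880 − 2767·17
So 17·(-2767) ≡ 1 (mod 5880), hence d ≡ -2767 ≡ 3113 (mod 5880).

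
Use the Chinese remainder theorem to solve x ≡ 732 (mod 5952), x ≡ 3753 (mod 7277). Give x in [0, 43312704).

Write x = 732 + 5952·k. Then 5952·k ≡ 3753 − 732 ≡ 3021 (mod 7277).
Need 5952⁻¹ mod 7277. Extended Euclid on (7277, 5952):
7277 = 1×5952 + 1325
5952 = 4×1325 + 652
1325 = 2×652 + 21
652 = 31×21 + 1
21 = 21×1 + 0
Back-substitute:
1 = 652 − 31·21
1 = −31·1325 + 63·652
1 = 63·5952 − 283·1325
1 = −283·7277 + 346·5952
5952⁻¹ ≡ 346 (mod 7277), so k ≡ 346·3021 ≡ 4655 (mod 7277).
x = 732 + 5952·4655 = 27707292.

27707292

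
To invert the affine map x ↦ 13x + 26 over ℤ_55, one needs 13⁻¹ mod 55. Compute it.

17

Run Euclid on (55, 13):
55 = 4*13 + 3
13 = 4*3 + 1
3 = 3*1 + 0
The gcd is 1. Working backward:
1 = 13 − 4·3
1 = −4·55 + 17·13
So 13·17 ≡ 1 (mod 55).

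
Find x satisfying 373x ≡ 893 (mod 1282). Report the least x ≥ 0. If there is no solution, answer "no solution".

First find gcd(373, 1282):
1282 = 3×373 + 163
373 = 2×163 + 47
163 = 3×47 + 22
47 = 2×22 + 3
22 = 7×3 + 1
3 = 3×1 + 0
gcd = 1, so a unique solution mod 1282 exists.
Back-substitute for the Bézout coefficients:
1 = 22 − 7·3
1 = −7·47 + 15·22
1 = 15·163 − 52·47
1 = −52·373 + 119·163
1 = 119·1282 − 409·373
So 373·(-409) ≡ 1 (mod 1282), giving 373⁻¹ ≡ 873.
x ≡ 373⁻¹·893 ≡ 873·893 ≡ 133 (mod 1282).

133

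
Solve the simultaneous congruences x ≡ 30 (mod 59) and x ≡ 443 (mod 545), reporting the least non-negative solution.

Write x = 30 + 59·k. Then 59·k ≡ 443 − 30 ≡ 413 (mod 545).
Need 59⁻¹ mod 545. Extended Euclid on (545, 59):
545 = 9·59 + 14
59 = 4·14 + 3
14 = 4·3 + 2
3 = 1·2 + 1
2 = 2·1 + 0
Back-substitute:
1 = 3 − 2
1 = −14 + 5·3
1 = 5·59 − 21·14
1 = −21·545 + 194·59
59⁻¹ ≡ 194 (mod 545), so k ≡ 194·413 ≡ 7 (mod 545).
x = 30 + 59·7 = 443.

443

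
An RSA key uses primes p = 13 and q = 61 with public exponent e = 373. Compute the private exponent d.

637

φ(n) = (p−1)(q−1) = 12·60 = 720.
Need d with 373·d ≡ 1 (mod 720). Apply the extended Euclidean algorithm:
720 = 1*373 + 347
373 = 1*347 + 26
347 = 13*26 + 9
26 = 2*9 + 8
9 = 1*8 + 1
8 = 8*1 + 0
Back-substitute:
1 = 9 − 8
1 = −26 + 3·9
1 = 3·347 − 40·26
1 = −40·373 + 43·347
1 = 43·720 − 83·373
So 373·(-83) ≡ 1 (mod 720), hence d ≡ -83 ≡ 637 (mod 720).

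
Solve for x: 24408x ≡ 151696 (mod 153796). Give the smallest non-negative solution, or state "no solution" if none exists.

17939

First find gcd(24408, 153796):
153796 = 6*24408 + 7348
24408 = 3*7348 + 2364
7348 = 3*2364 + 256
2364 = 9*256 + 60
256 = 4*60 + 16
60 = 3*16 + 12
16 = 1*12 + 4
12 = 3*4 + 0
gcd = 4 and 4 | 151696, so solutions exist. Divide through by 4: 6102x ≡ 37924 (mod 38449).
Now find 6102⁻¹ mod 38449:
38449 = 6*6102 + 1837
6102 = 3*1837 + 591
1837 = 3*591 + 64
591 = 9*64 + 15
64 = 4*15 + 4
15 = 3*4 + 3
4 = 1*3 + 1
3 = 3*1 + 0
Back-substitute:
1 = 4 − 3
1 = −15 + 4·4
1 = 4·64 − 17·15
1 = −17·591 + 157·64
1 = 157·1837 − 488·591
1 = −488·6102 + 1621·1837
1 = 1621·38449 − 10214·6102
So 6102·(-10214) ≡ 1 (mod 38449), i.e. 6102⁻¹ ≡ 28235.
Then x ≡ 28235·37924 ≡ 17939 (mod 38449); the smallest non-negative solution is x = 17939.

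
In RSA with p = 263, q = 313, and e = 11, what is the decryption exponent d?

52019

φ(n) = (p−1)(q−1) = 262·312 = 81744.
Need d with 11·d ≡ 1 (mod 81744). Apply the extended Euclidean algorithm:
81744 = 7431*11 + 3
11 = 3*3 + 2
3 = 1*2 + 1
2 = 2*1 + 0
Back-substitute:
1 = 3 − 2
1 = −11 + 4·3
1 = 4·81744 − 29725·11
So 11·(-29725) ≡ 1 (mod 81744), hence d ≡ -29725 ≡ 52019 (mod 81744).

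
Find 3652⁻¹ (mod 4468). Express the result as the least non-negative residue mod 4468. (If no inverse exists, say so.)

no inverse exists

Compute gcd(3652, 4468):
4468 = 1×3652 + 816
3652 = 4×816 + 388
816 = 2×388 + 40
388 = 9×40 + 28
40 = 1×28 + 12
28 = 2×12 + 4
12 = 3×4 + 0
The gcd is 4, not 1, hence no inverse exists.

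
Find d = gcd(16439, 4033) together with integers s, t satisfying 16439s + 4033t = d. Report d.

Repeated division:
16439 = 4×4033 + 307
4033 = 13×307 + 42
307 = 7×42 + 13
42 = 3×13 + 3
13 = 4×3 + 1
3 = 3×1 + 0
gcd(16439, 4033) = 1.
Express as a combination:
1 = 13 − 4·3
1 = −4·42 + 13·13
1 = 13·307 − 95·42
1 = −95·4033 + 1248·307
1 = 1248·16439 − 5087·4033
So 1 = (1248)·16439 + (-5087)·4033.

1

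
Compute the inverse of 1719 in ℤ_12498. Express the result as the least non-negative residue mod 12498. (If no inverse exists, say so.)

no inverse exists

Euclidean algorithm on 12498, 1719:
12498 = 7×1719 + 465
1719 = 3×465 + 324
465 = 1×324 + 141
324 = 2×141 + 42
141 = 3×42 + 15
42 = 2×15 + 12
15 = 1×12 + 3
12 = 4×3 + 0
gcd(1719, 12498) = 3 ≠ 1, so 1719 has no multiplicative inverse modulo 12498.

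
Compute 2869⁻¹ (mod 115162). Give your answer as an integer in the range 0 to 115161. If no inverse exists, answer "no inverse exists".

gcd(115162, 2869) by repeated division:
115162 = 40·2869 + 402
2869 = 7·402 + 55
402 = 7·55 + 17
55 = 3·17 + 4
17 = 4·4 + 1
4 = 4·1 + 0
The gcd is 1. Working backward:
1 = 17 − 4·4
1 = −4·55 + 13·17
1 = 13·402 − 95·55
1 = −95·2869 + 678·402
1 = 678·115162 − 27215·2869
Hence 2869⁻¹ ≡ -27215 ≡ 87947 (mod 115162).

87947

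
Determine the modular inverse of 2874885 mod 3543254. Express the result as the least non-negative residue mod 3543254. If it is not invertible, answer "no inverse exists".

no inverse exists

Euclidean algorithm on 3543254, 2874885:
3543254 = 1×2874885 + 668369
2874885 = 4×668369 + 201409
668369 = 3×201409 + 64142
201409 = 3×64142 + 8983
64142 = 7×8983 + 1261
8983 = 7×1261 + 156
1261 = 8×156 + 13
156 = 12×13 + 0
The gcd is 13, not 1, hence no inverse exists.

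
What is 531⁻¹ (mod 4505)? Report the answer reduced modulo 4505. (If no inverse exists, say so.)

Extended Euclidean algorithm:
4505 = 8×531 + 257
531 = 2×257 + 17
257 = 15×17 + 2
17 = 8×2 + 1
2 = 2×1 + 0
gcd = 1, so the inverse exists. Back-substitute:
1 = 17 − 8·2
1 = −8·257 + 121·17
1 = 121·531 − 250·257
1 = −250·4505 + 2121·531
So 531·2121 ≡ 1 (mod 4505).

2121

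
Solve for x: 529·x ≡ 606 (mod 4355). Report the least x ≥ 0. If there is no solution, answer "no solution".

1129

First find gcd(529, 4355):
4355 = 8*529 + 123
529 = 4*123 + 37
123 = 3*37 + 12
37 = 3*12 + 1
12 = 12*1 + 0
gcd = 1, so a unique solution mod 4355 exists.
Back-substitute for the Bézout coefficients:
1 = 37 − 3·12
1 = −3·123 + 10·37
1 = 10·529 − 43·123
1 = −43·4355 + 354·529
So 529·(354) ≡ 1 (mod 4355), giving 529⁻¹ ≡ 354.
x ≡ 529⁻¹·606 ≡ 354·606 ≡ 1129 (mod 4355).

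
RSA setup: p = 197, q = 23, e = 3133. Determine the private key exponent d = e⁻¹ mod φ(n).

φ(n) = (p−1)(q−1) = 196·22 = 4312.
Need d with 3133·d ≡ 1 (mod 4312). Apply the extended Euclidean algorithm:
4312 = 1*3133 + 1179
3133 = 2*1179 + 775
1179 = 1*775 + 404
775 = 1*404 + 371
404 = 1*371 + 33
371 = 11*33 + 8
33 = 4*8 + 1
8 = 8*1 + 0
Back-substitute:
1 = 33 − 4·8
1 = −4·371 + 45·33
1 = 45·404 − 49·371
1 = −49·775 + 94·404
1 = 94·1179 − 143·775
1 = −143·3133 + 380·1179
1 = 380·4312 − 523·3133
So 3133·(-523) ≡ 1 (mod 4312), hence d ≡ -523 ≡ 3789 (mod 4312).

3789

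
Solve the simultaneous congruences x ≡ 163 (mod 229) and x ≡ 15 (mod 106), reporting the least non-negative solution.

Write x = 163 + 229·k. Then 229·k ≡ 15 − 163 ≡ 64 (mod 106).
Need 229⁻¹ mod 106. Extended Euclid on (106, 17):
106 = 6·17 + 4
17 = 4·4 + 1
4 = 4·1 + 0
Back-substitute:
1 = 17 − 4·4
1 = −4·106 + 25·17
229⁻¹ ≡ 25 (mod 106), so k ≡ 25·64 ≡ 10 (mod 106).
x = 163 + 229·10 = 2453.

2453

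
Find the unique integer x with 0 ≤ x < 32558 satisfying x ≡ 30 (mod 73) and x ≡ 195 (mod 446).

11345

Write x = 30 + 73·k. Then 73·k ≡ 195 − 30 ≡ 165 (mod 446).
Need 73⁻¹ mod 446. Extended Euclid on (446, 73):
446 = 6·73 + 8
73 = 9·8 + 1
8 = 8·1 + 0
Back-substitute:
1 = 73 − 9·8
1 = −9·446 + 55·73
73⁻¹ ≡ 55 (mod 446), so k ≡ 55·165 ≡ 155 (mod 446).
x = 30 + 73·155 = 11345.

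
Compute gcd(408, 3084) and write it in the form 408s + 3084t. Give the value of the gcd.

12

Apply Euclid's algorithm to 3084 and 408:
3084 = 7·408 + 228
408 = 1·228 + 180
228 = 1·180 + 48
180 = 3·48 + 36
48 = 1·36 + 12
36 = 3·12 + 0
gcd(408, 3084) = 12.
Working backward:
12 = 48 − 36
12 = −180 + 4·48
12 = 4·228 − 5·180
12 = −5·408 + 9·228
12 = 9·3084 − 68·408
So 12 = (9)·3084 + (-68)·408.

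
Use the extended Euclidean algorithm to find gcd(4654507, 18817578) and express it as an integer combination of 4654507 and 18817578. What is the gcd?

13

Apply Euclid's algorithm to 18817578 and 4654507:
18817578 = 4*4654507 + 199550
4654507 = 23*199550 + 64857
199550 = 3*64857 + 4979
64857 = 13*4979 + 130
4979 = 38*130 + 39
130 = 3*39 + 13
39 = 3*13 + 0
gcd(4654507, 18817578) = 13.
Working backward:
13 = 130 − 3·39
13 = −3·4979 + 115·130
13 = 115·64857 − 1498·4979
13 = −1498·199550 + 4609·64857
13 = 4609·4654507 − 107505·199550
13 = −107505·18817578 + 434629·4654507
So 13 = (-107505)·18817578 + (434629)·4654507.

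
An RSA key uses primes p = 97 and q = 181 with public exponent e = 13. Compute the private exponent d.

φ(n) = (p−1)(q−1) = 96·180 = 17280.
Need d with 13·d ≡ 1 (mod 17280). Apply the extended Euclidean algorithm:
17280 = 1329×13 + 3
13 = 4×3 + 1
3 = 3×1 + 0
Back-substitute:
1 = 13 − 4·3
1 = −4·17280 + 5317·13
So 13·5317 ≡ 1 (mod 17280), hence d = 5317.

5317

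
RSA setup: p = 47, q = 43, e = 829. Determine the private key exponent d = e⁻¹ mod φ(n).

1657

φ(n) = (p−1)(q−1) = 46·42 = 1932.
Need d with 829·d ≡ 1 (mod 1932). Apply the extended Euclidean algorithm:
1932 = 2×829 + 274
829 = 3×274 + 7
274 = 39×7 + 1
7 = 7×1 + 0
Back-substitute:
1 = 274 − 39·7
1 = −39·829 + 118·274
1 = 118·1932 − 275·829
So 829·(-275) ≡ 1 (mod 1932), hence d ≡ -275 ≡ 1657 (mod 1932).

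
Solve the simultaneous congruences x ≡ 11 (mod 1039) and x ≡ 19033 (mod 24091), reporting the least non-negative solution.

5656327

Write x = 11 + 1039·k. Then 1039·k ≡ 19033 − 11 ≡ 19022 (mod 24091).
Need 1039⁻¹ mod 24091. Extended Euclid on (24091, 1039):
24091 = 23*1039 + 194
1039 = 5*194 + 69
194 = 2*69 + 56
69 = 1*56 + 13
56 = 4*13 + 4
13 = 3*4 + 1
4 = 4*1 + 0
Back-substitute:
1 = 13 − 3·4
1 = −3·56 + 13·13
1 = 13·69 − 16·56
1 = −16·194 + 45·69
1 = 45·1039 − 241·194
1 = −241·24091 + 5588·1039
1039⁻¹ ≡ 5588 (mod 24091), so k ≡ 5588·19022 ≡ 5444 (mod 24091).
x = 11 + 1039·5444 = 5656327.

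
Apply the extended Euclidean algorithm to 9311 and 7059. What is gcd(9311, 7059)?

Repeated division:
9311 = 1*7059 + 2252
7059 = 3*2252 + 303
2252 = 7*303 + 131
303 = 2*131 + 41
131 = 3*41 + 8
41 = 5*8 + 1
8 = 8*1 + 0
gcd(9311, 7059) = 1.
Express as a combination:
1 = 41 − 5·8
1 = −5·131 + 16·41
1 = 16·303 − 37·131
1 = −37·2252 + 275·303
1 = 275·7059 − 862·2252
1 = −862·9311 + 1137·7059
So 1 = (-862)·9311 + (1137)·7059.

1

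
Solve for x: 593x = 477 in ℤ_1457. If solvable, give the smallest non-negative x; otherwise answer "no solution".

First find gcd(593, 1457):
1457 = 2*593 + 271
593 = 2*271 + 51
271 = 5*51 + 16
51 = 3*16 + 3
16 = 5*3 + 1
3 = 3*1 + 0
gcd = 1, so a unique solution mod 1457 exists.
Back-substitute for the Bézout coefficients:
1 = 16 − 5·3
1 = −5·51 + 16·16
1 = 16·271 − 85·51
1 = −85·593 + 186·271
1 = 186·1457 − 457·593
So 593·(-457) ≡ 1 (mod 1457), giving 593⁻¹ ≡ 1000.
x ≡ 593⁻¹·477 ≡ 1000·477 ≡ 561 (mod 1457).

561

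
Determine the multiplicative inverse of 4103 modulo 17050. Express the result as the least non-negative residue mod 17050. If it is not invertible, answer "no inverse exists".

Compute gcd(4103, 17050):
17050 = 4*4103 + 638
4103 = 6*638 + 275
638 = 2*275 + 88
275 = 3*88 + 11
88 = 8*11 + 0
Since gcd = 11 > 1, 4103 is not a unit mod 17050.

no inverse exists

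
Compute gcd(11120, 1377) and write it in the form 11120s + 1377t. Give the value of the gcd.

1

Apply Euclid's algorithm to 11120 and 1377:
11120 = 8×1377 + 104
1377 = 13×104 + 25
104 = 4×25 + 4
25 = 6×4 + 1
4 = 4×1 + 0
gcd(11120, 1377) = 1.
Back-substituting:
1 = 25 − 6·4
1 = −6·104 + 25·25
1 = 25·1377 − 331·104
1 = −331·11120 + 2673·1377
So 1 = (-331)·11120 + (2673)·1377.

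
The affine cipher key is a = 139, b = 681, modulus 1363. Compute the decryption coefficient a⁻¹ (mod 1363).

1010

Apply the Euclidean algorithm to 1363 and 139:
1363 = 9*139 + 112
139 = 1*112 + 27
112 = 4*27 + 4
27 = 6*4 + 3
4 = 1*3 + 1
3 = 3*1 + 0
The gcd is 1. Working backward:
1 = 4 − 3
1 = −27 + 7·4
1 = 7·112 − 29·27
1 = −29·139 + 36·112
1 = 36·1363 − 353·139
Thus 139·(-353) ≡ 1 (mod 1363); reducing, -353 mod 1363 = 1010.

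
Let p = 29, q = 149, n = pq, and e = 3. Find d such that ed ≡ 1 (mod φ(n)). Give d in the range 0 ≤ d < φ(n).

φ(n) = (p−1)(q−1) = 28·148 = 4144.
Need d with 3·d ≡ 1 (mod 4144). Apply the extended Euclidean algorithm:
4144 = 1381·3 + 1
3 = 3·1 + 0
Back-substitute:
1 = 4144 − 1381·3
So 3·(-1381) ≡ 1 (mod 4144), hence d ≡ -1381 ≡ 2763 (mod 4144).

2763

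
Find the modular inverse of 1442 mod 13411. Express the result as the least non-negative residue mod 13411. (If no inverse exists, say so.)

10035

Extended Euclidean algorithm:
13411 = 9×1442 + 433
1442 = 3×433 + 143
433 = 3×143 + 4
143 = 35×4 + 3
4 = 1×3 + 1
3 = 3×1 + 0
Since gcd(1442, 13411) = 1, back-substitute to write 1 as a combination:
1 = 4 − 3
1 = −143 + 36·4
1 = 36·433 − 109·143
1 = −109·1442 + 363·433
1 = 363·13411 − 3376·1442
Hence 1442⁻¹ ≡ -3376 ≡ 10035 (mod 13411).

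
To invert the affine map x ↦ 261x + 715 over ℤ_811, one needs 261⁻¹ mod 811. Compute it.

724

Apply the Euclidean algorithm to 811 and 261:
811 = 3×261 + 28
261 = 9×28 + 9
28 = 3×9 + 1
9 = 9×1 + 0
The gcd is 1. Working backward:
1 = 28 − 3·9
1 = −3·261 + 28·28
1 = 28·811 − 87·261
Hence 261⁻¹ ≡ -87 ≡ 724 (mod 811).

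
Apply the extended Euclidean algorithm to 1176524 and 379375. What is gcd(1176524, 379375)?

1

Repeated division:
1176524 = 3×379375 + 38399
379375 = 9×38399 + 33784
38399 = 1×33784 + 4615
33784 = 7×4615 + 1479
4615 = 3×1479 + 178
1479 = 8×178 + 55
178 = 3×55 + 13
55 = 4×13 + 3
13 = 4×3 + 1
3 = 3×1 + 0
gcd(1176524, 379375) = 1.
Express as a combination:
1 = 13 − 4·3
1 = −4·55 + 17·13
1 = 17·178 − 55·55
1 = −55·1479 + 457·178
1 = 457·4615 − 1426·1479
1 = −1426·33784 + 10439·4615
1 = 10439·38399 − 11865·33784
1 = −11865·379375 + 117224·38399
1 = 117224·1176524 − 363537·379375
So 1 = (117224)·1176524 + (-363537)·379375.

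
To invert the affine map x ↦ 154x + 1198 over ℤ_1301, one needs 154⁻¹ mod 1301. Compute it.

245

Extended Euclidean algorithm:
1301 = 8*154 + 69
154 = 2*69 + 16
69 = 4*16 + 5
16 = 3*5 + 1
5 = 5*1 + 0
Since gcd(154, 1301) = 1, back-substitute to write 1 as a combination:
1 = 16 − 3·5
1 = −3·69 + 13·16
1 = 13·154 − 29·69
1 = −29·1301 + 245·154
So 154·245 ≡ 1 (mod 1301).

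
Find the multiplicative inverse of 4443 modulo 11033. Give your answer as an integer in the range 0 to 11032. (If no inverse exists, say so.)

9404

Apply the Euclidean algorithm to 11033 and 4443:
11033 = 2×4443 + 2147
4443 = 2×2147 + 149
2147 = 14×149 + 61
149 = 2×61 + 27
61 = 2×27 + 7
27 = 3×7 + 6
7 = 1×6 + 1
6 = 6×1 + 0
gcd = 1, so the inverse exists. Back-substitute:
1 = 7 − 6
1 = −27 + 4·7
1 = 4·61 − 9·27
1 = −9·149 + 22·61
1 = 22·2147 − 317·149
1 = −317·4443 + 656·2147
1 = 656·11033 − 1629·4443
Thus 4443·(-1629) ≡ 1 (mod 11033); reducing, -1629 mod 11033 = 9404.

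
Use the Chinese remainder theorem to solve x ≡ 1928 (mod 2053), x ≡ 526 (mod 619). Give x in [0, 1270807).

1141343

Write x = 1928 + 2053·k. Then 2053·k ≡ 526 − 1928 ≡ 455 (mod 619).
Need 2053⁻¹ mod 619. Extended Euclid on (619, 196):
619 = 3*196 + 31
196 = 6*31 + 10
31 = 3*10 + 1
10 = 10*1 + 0
Back-substitute:
1 = 31 − 3·10
1 = −3·196 + 19·31
1 = 19·619 − 60·196
2053⁻¹ ≡ 559 (mod 619), so k ≡ 559·455 ≡ 555 (mod 619).
x = 1928 + 2053·555 = 1141343.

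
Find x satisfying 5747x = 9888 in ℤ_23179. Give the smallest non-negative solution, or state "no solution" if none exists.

14477

First find gcd(5747, 23179):
23179 = 4·5747 + 191
5747 = 30·191 + 17
191 = 11·17 + 4
17 = 4·4 + 1
4 = 4·1 + 0
gcd = 1, so a unique solution mod 23179 exists.
Back-substitute for the Bézout coefficients:
1 = 17 − 4·4
1 = −4·191 + 45·17
1 = 45·5747 − 1354·191
1 = −1354·23179 + 5461·5747
So 5747·(5461) ≡ 1 (mod 23179), giving 5747⁻¹ ≡ 5461.
x ≡ 5747⁻¹·9888 ≡ 5461·9888 ≡ 14477 (mod 23179).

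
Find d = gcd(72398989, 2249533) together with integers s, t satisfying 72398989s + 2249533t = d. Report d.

13

Repeated division:
72398989 = 32×2249533 + 413933
2249533 = 5×413933 + 179868
413933 = 2×179868 + 54197
179868 = 3×54197 + 17277
54197 = 3×17277 + 2366
17277 = 7×2366 + 715
2366 = 3×715 + 221
715 = 3×221 + 52
221 = 4×52 + 13
52 = 4×13 + 0
gcd(72398989, 2249533) = 13.
Back-substituting:
13 = 221 − 4·52
13 = −4·715 + 13·221
13 = 13·2366 − 43·715
13 = −43·17277 + 314·2366
13 = 314·54197 − 985·17277
13 = −985·179868 + 3269·54197
13 = 3269·413933 − 7523·179868
13 = −7523·2249533 + 40884·413933
13 = 40884·72398989 − 1315811·2249533
So 13 = (40884)·72398989 + (-1315811)·2249533.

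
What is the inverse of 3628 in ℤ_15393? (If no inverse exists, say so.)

Apply the Euclidean algorithm to 15393 and 3628:
15393 = 4×3628 + 881
3628 = 4×881 + 104
881 = 8×104 + 49
104 = 2×49 + 6
49 = 8×6 + 1
6 = 6×1 + 0
gcd = 1, so the inverse exists. Back-substitute:
1 = 49 − 8·6
1 = −8·104 + 17·49
1 = 17·881 − 144·104
1 = −144·3628 + 593·881
1 = 593·15393 − 2516·3628
Thus 3628·(-2516) ≡ 1 (mod 15393); reducing, -2516 mod 15393 = 12877.

12877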